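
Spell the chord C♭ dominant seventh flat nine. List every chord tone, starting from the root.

Cb, Eb, Gb, Bbb, Dbb

C♭ dominant seventh flat nine is a dominant seventh flat nine built on Cb.
Root: Cb
Major 3rd (3rd): Eb
Perfect 5th (5th): Gb
Minor 7th (7th): Bbb
Minor 9th (9th): Dbb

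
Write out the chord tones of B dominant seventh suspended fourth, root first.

Root B, quality dominant seventh suspended fourth:
B — root
E — perfect 4th
F-sharp — perfect 5th
A — minor 7th

B, E, F-sharp, A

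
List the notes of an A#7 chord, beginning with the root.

A# – C## – E# – G#

A#7: dominant seventh on A#.
- root: A#
- major 3rd: C##
- perfect 5th: E#
- minor 7th: G#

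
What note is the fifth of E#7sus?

B#

Root of E#7sus = E#. The 5th is a perfect 5th: E# up a perfect 5th → B#.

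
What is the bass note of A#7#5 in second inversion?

E𝄪

A#7#5 = A♯–C𝄪–E𝄪–G♯. Second inversion → fifth in the bass = E𝄪.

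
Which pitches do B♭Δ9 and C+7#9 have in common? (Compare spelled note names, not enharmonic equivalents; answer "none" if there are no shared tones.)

Bb, C

B♭Δ9 = Bb, D, F, A, C.
C+7#9 = C, E, G#, Bb, D#.
Shared: Bb, C.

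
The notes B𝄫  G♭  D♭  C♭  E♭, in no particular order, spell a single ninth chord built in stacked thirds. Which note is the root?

Stacking in thirds gives C♭ – E♭ – G♭ – B𝄫 – D♭, so C♭ is the root — C♭ dominant ninth.

C♭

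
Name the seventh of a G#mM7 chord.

F##

G#mM7 is built on G#; its 7th is a major 7th above the root.
A seventh above G uses the letter F, and the major 7th above G# is F##.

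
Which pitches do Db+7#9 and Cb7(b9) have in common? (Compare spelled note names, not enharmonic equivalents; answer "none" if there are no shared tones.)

C♭

Db+7#9: D♭ F A C♭ E
Cb7(b9): C♭ E♭ G♭ B𝄫 D𝄫
Common to both → C♭.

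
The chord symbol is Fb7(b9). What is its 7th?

Ebb

Root of Fb7(b9) = Fb. The 7th is a minor 7th: Fb up a minor 7th → Ebb.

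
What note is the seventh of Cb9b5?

Bbb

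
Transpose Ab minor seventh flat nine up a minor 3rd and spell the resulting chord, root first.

A minor 3rd up from Ab is Cb, so the new chord is Cb minor seventh flat nine.
Root: Cb
Minor 3rd (3rd): Ebb
Perfect 5th (5th): Gb
Minor 7th (7th): Bbb
Minor 9th (9th): Dbb

Cb, Ebb, Gb, Bbb, Dbb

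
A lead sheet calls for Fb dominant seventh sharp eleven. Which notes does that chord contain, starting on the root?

F-flat A-flat C-flat E-double-flat B-flat

Fb dominant seventh sharp eleven is a dominant seventh sharp eleven built on F-flat.
root → F-flat
3rd (major 3rd) → A-flat
5th (perfect 5th) → C-flat
7th (minor 7th) → E-double-flat
11th (augmented 11th) → B-flat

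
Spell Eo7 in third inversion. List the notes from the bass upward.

Db, E, G, Bb

In root position, Eo7 is E–G–Bb–Db.
Third inversion puts the seventh (Db) in the bass.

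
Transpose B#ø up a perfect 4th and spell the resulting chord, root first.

A perfect 4th up from B# is E#, so the new chord is E# half-diminished seventh.
root → E#
3rd (minor 3rd) → G#
5th (diminished 5th) → B
7th (minor 7th) → D#

E#, G#, B, D#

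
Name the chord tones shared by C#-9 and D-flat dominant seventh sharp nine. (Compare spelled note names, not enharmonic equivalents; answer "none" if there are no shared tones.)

C#-9: C♯ E G♯ B D♯
D-flat dominant seventh sharp nine: D♭ F A♭ C♭ E
Common to both → E.

E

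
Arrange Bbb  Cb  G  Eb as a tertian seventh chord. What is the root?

Cb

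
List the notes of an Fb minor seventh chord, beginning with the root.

F-flat, A-double-flat, C-flat, E-double-flat

Fb minor seventh is a minor seventh built on F-flat.
Root: F-flat
Minor 3rd (3rd): A-double-flat
Perfect 5th (5th): C-flat
Minor 7th (7th): E-double-flat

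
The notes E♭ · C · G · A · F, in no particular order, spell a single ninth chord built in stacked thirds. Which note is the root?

F

Arranged so that each adjacent pair is a third by letter name: F – A – C – E♭ – G.
The bottom of that stack, F, is the root (this is F dominant ninth).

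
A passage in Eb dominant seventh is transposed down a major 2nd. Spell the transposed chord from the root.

Db F Ab Cb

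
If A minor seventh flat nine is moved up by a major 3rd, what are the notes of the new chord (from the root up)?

C#, E, G#, B, D

Transposed root: A → C# (major 3rd up). So we spell C# minor seventh flat nine:
- root: C#
- minor 3rd: E
- perfect 5th: G#
- minor 7th: B
- minor 9th: D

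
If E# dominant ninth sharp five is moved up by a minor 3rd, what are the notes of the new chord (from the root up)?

E# up a minor 3rd → G#. New chord: G# dominant ninth sharp five.
G# — root
B# — major 3rd
D## — augmented 5th
F# — minor 7th
A# — major 9th

G#, B#, D##, F#, A#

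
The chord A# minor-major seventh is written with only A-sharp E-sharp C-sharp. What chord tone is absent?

The full A# minor-major seventh chord is A-sharp, C-sharp, E-sharp, G-double-sharp.
Comparing with the voicing, the major 7th (7th) — G-double-sharp — is absent.

G-double-sharp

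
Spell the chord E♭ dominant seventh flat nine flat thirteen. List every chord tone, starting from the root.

Eb  G  Bb  Db  Fb  Cb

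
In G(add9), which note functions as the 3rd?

B

Root of G(add9) = G. The 3rd is a major 3rd: G up a major 3rd → B.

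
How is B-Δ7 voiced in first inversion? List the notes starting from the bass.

B-Δ7 = B–D–F#–A#; first inversion → third (D) lowest.

D F# A# B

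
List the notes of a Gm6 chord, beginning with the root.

Gm6 is a minor sixth built on G.
- root: G
- minor 3rd: Bb
- perfect 5th: D
- major 6th: E

G Bb D E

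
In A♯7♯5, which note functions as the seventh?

G#

A♯7♯5 is built on A#; its 7th is a minor 7th above the root.
A seventh above A uses the letter G, and the minor 7th above A# is G#.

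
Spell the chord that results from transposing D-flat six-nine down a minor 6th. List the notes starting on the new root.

D-flat down a minor 6th → F. New chord: F six-nine.
- root: F
- major 3rd: A
- perfect 5th: C
- major 6th: D
- major 9th: G

F A C D G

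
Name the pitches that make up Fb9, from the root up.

Fb, Ab, Cb, Ebb, Gb

Root Fb, quality dominant ninth:
- root: Fb
- major 3rd: Ab
- perfect 5th: Cb
- minor 7th: Ebb
- major 9th: Gb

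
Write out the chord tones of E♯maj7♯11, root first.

E♯maj7♯11 is a major seventh sharp eleven built on E#.
- root: E#
- major 3rd: G##
- perfect 5th: B#
- major 7th: D##
- augmented 11th: A##

E# G## B# D## A##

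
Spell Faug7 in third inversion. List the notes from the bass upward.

Eb  F  A  C#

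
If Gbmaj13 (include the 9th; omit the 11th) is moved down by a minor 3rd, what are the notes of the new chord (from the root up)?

Transposed root: G♭ → E♭ (minor 3rd down). So we spell E♭ major thirteenth:
E♭ — root
G — major 3rd
B♭ — perfect 5th
D — major 7th
F — major 9th
C — major 13th

E♭, G, B♭, D, F, C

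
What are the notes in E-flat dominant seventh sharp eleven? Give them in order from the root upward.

Eb  G  Bb  Db  A

Root Eb, quality dominant seventh sharp eleven:
Eb — root
G — major 3rd
Bb — perfect 5th
Db — minor 7th
A — augmented 11th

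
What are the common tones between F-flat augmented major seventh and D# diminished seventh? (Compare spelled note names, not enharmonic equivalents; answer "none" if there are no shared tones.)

F-flat augmented major seventh = Fb, Ab, C, Eb.
D# diminished seventh = D#, F#, A, C.
Shared: C.

C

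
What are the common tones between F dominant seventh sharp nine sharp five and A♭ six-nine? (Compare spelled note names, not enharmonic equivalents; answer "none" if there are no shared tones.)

F dominant seventh sharp nine sharp five = F, A, C-sharp, E-flat, G-sharp.
A♭ six-nine = A-flat, C, E-flat, F, B-flat.
Shared: F, E-flat.

F, E-flat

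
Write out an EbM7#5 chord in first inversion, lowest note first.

EbM7#5 = Eb–G–B–D; first inversion → third (G) lowest.

G, B, D, Eb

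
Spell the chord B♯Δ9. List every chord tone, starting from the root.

B♯, D𝄪, F𝄪, A𝄪, C𝄪

Root B♯, quality major ninth:
Root: B♯
Major 3rd (3rd): D𝄪
Perfect 5th (5th): F𝄪
Major 7th (7th): A𝄪
Major 9th (9th): C𝄪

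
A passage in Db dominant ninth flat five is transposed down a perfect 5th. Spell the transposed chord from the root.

A perfect 5th down from Db is Gb, so the new chord is Gb dominant ninth flat five.
- root: Gb
- major 3rd: Bb
- diminished 5th: Dbb
- minor 7th: Fb
- major 9th: Ab

Gb  Bb  Dbb  Fb  Ab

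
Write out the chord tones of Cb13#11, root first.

Cb Eb Gb Bbb Db F Ab

Cb13#11: dominant thirteenth sharp eleven on Cb.
root → Cb
3rd (major 3rd) → Eb
5th (perfect 5th) → Gb
7th (minor 7th) → Bbb
9th (major 9th) → Db
11th (augmented 11th) → F
13th (major 13th) → Ab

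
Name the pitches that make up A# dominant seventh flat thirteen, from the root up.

A# dominant seventh flat thirteen: dominant seventh flat thirteen on A#.
- root: A#
- major 3rd: C##
- perfect 5th: E#
- minor 7th: G#
- minor 13th: F#

A#, C##, E#, G#, F#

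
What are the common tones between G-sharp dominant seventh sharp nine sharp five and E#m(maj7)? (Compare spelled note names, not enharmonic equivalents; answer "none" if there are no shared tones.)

G♯ B♯ D𝄪

G-sharp dominant seventh sharp nine sharp five = G♯, B♯, D𝄪, F♯, A𝄪.
E#m(maj7) = E♯, G♯, B♯, D𝄪.
Shared: G♯, B♯, D𝄪.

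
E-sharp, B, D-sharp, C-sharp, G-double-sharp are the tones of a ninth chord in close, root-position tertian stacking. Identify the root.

C-sharp

Stacking in thirds gives C-sharp – E-sharp – G-double-sharp – B – D-sharp, so C-sharp is the root — C-sharp dominant ninth sharp five.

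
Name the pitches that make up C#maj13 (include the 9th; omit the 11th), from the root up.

C#, E#, G#, B#, D#, A#

C#maj13: major thirteenth on C#.
- root: C#
- major 3rd: E#
- perfect 5th: G#
- major 7th: B#
- major 9th: D#
- major 13th: A#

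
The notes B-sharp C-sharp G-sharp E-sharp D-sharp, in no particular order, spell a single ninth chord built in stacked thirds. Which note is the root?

Arranged so that each adjacent pair is a third by letter name: C-sharp – E-sharp – G-sharp – B-sharp – D-sharp.
The bottom of that stack, C-sharp, is the root (this is C-sharp major ninth).

C-sharp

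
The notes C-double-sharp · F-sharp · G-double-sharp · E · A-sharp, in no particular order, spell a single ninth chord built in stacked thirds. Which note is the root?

Arranged so that each adjacent pair is a third by letter name: F-sharp – A-sharp – C-double-sharp – E – G-double-sharp.
The bottom of that stack, F-sharp, is the root (this is F-sharp dominant seventh sharp nine sharp five).

F-sharp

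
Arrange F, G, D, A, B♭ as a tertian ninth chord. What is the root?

G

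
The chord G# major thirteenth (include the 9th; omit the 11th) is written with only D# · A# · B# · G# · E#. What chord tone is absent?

The full G# major thirteenth chord is G#, B#, D#, F##, A#, E#.
Comparing with the voicing, the major 7th (7th) — F## — is absent.

F##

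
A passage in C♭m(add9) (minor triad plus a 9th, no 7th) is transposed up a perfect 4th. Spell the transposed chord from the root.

Fb – Abb – Cb – Gb

A perfect 4th up from Cb is Fb, so the new chord is Fb minor added-ninth.
- root: Fb
- minor 3rd: Abb
- perfect 5th: Cb
- major 9th: Gb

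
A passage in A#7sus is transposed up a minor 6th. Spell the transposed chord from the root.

A♯ up a minor 6th → F♯. New chord: F♯ dominant seventh suspended fourth.
- root: F♯
- perfect 4th: B
- perfect 5th: C♯
- minor 7th: E

F♯, B, C♯, E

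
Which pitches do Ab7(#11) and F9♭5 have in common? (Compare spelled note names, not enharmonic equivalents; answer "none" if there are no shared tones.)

Eb

Ab7(#11): Ab C Eb Gb D
F9♭5: F A Cb Eb G
Common to both → Eb.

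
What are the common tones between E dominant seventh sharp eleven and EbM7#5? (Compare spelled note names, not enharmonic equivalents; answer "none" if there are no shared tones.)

E dominant seventh sharp eleven = E, G♯, B, D, A♯.
EbM7#5 = E♭, G, B, D.
Shared: B, D.

B  D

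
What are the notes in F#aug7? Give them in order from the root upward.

Root F♯, quality augmented seventh:
- root: F♯
- major 3rd: A♯
- augmented 5th: C𝄪
- minor 7th: E

F♯, A♯, C𝄪, E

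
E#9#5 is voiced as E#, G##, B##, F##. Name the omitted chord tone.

The full E#9#5 chord is E#, G##, B##, D#, F##.
Comparing with the voicing, the minor 7th (7th) — D# — is absent.

D#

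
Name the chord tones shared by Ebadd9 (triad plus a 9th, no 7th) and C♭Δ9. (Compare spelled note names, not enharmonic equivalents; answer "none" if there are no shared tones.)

Ebadd9 = Eb, G, Bb, F.
C♭Δ9 = Cb, Eb, Gb, Bb, Db.
Shared: Eb, Bb.

Eb, Bb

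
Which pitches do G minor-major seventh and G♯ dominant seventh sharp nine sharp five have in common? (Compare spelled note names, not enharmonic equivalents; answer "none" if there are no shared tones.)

G minor-major seventh: G B-flat D F-sharp
G♯ dominant seventh sharp nine sharp five: G-sharp B-sharp D-double-sharp F-sharp A-double-sharp
Common to both → F-sharp.

F-sharp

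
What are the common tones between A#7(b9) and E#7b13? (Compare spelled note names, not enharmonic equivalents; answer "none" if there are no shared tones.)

E#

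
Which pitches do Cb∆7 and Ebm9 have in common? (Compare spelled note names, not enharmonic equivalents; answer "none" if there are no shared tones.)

Cb∆7 = Cb, Eb, Gb, Bb.
Ebm9 = Eb, Gb, Bb, Db, F.
Shared: Eb, Gb, Bb.

Eb, Gb, Bb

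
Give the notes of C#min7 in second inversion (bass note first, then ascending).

In root position, C#min7 is C♯–E–G♯–B.
Second inversion puts the fifth (G♯) in the bass.

G♯, B, C♯, E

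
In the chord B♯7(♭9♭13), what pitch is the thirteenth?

G#

Root of B♯7(♭9♭13) = B#. The 13th is a minor 13th: B# up a minor 13th → G#.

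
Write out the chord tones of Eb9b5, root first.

Root Eb, quality dominant ninth flat five:
- root: Eb
- major 3rd: G
- diminished 5th: Bbb
- minor 7th: Db
- major 9th: F

Eb G Bbb Db F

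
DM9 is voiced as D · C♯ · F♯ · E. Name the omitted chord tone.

DM9 = D, F♯, A, C♯, E. The voicing lacks the 5th (perfect 5th), A.

A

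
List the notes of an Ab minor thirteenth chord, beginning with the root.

Ab minor thirteenth: minor thirteenth on A-flat.
Root: A-flat
Minor 3rd (3rd): C-flat
Perfect 5th (5th): E-flat
Minor 7th (7th): G-flat
Major 9th (9th): B-flat
Perfect 11th (11th): D-flat
Major 13th (13th): F

A-flat C-flat E-flat G-flat B-flat D-flat F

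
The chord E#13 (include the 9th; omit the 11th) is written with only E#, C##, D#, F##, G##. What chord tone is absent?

B#

The full E#13 chord is E#, G##, B#, D#, F##, C##.
Comparing with the voicing, the perfect 5th (5th) — B# — is absent.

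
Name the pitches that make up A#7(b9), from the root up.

A#7(b9): dominant seventh flat nine on A♯.
A♯ — root
C𝄪 — major 3rd
E♯ — perfect 5th
G♯ — minor 7th
B — minor 9th

A♯  C𝄪  E♯  G♯  B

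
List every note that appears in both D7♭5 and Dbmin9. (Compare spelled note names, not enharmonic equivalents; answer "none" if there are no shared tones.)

Ab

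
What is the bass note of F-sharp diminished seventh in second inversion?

F-sharp diminished seventh in root position is F#–A–C–Eb.
Second inversion places the fifth in the bass, which is C.

C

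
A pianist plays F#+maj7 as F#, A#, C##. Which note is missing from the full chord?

The full F#+maj7 chord is F#, A#, C##, E#.
Comparing with the voicing, the major 7th (7th) — E# — is absent.

E#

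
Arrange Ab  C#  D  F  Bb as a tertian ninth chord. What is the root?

Arranged so that each adjacent pair is a third by letter name: Bb – D – F – Ab – C#.
The bottom of that stack, Bb, is the root (this is Bb dominant seventh sharp nine).

Bb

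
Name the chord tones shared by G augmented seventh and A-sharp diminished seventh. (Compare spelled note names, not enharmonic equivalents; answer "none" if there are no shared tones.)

G

G augmented seventh: G B D-sharp F
A-sharp diminished seventh: A-sharp C-sharp E G
Common to both → G.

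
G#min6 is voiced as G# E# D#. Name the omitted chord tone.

B

The full G#min6 chord is G#, B, D#, E#.
Comparing with the voicing, the minor 3rd (3rd) — B — is absent.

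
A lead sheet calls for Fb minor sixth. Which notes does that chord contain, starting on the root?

Fb  Abb  Cb  Db

Root Fb, quality minor sixth:
root → Fb
3rd (minor 3rd) → Abb
5th (perfect 5th) → Cb
6th (major 6th) → Db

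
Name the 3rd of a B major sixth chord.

D-sharp

Root of B major sixth = B. The 3rd is a major 3rd: B up a major 3rd → D-sharp.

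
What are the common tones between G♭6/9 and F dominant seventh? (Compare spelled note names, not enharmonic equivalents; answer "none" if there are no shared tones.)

Eb

G♭6/9: Gb Bb Db Eb Ab
F dominant seventh: F A C Eb
Common to both → Eb.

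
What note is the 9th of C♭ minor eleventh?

C♭ minor eleventh is built on C-flat; its 9th is a major 9th above the root.
A second above C uses the letter D, and the major 9th above C-flat is D-flat.

D-flat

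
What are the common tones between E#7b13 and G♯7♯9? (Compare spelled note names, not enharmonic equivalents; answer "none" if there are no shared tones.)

B#, D#

E#7b13 = E#, G##, B#, D#, C#.
G♯7♯9 = G#, B#, D#, F#, A##.
Shared: B#, D#.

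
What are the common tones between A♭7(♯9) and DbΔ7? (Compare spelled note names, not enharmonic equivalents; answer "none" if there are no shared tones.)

Ab, C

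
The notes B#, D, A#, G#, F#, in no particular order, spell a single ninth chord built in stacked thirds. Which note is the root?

G#

Stacking in thirds gives G# – B# – D – F# – A#, so G# is the root — G# dominant ninth flat five.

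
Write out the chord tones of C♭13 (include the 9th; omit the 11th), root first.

C♭ – E♭ – G♭ – B𝄫 – D♭ – A♭

C♭13: dominant thirteenth on C♭.
Root: C♭
Major 3rd (3rd): E♭
Perfect 5th (5th): G♭
Minor 7th (7th): B𝄫
Major 9th (9th): D♭
Major 13th (13th): A♭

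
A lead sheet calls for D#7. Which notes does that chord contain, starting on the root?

D♯, F𝄪, A♯, C♯

D#7: dominant seventh on D♯.
- root: D♯
- major 3rd: F𝄪
- perfect 5th: A♯
- minor 7th: C♯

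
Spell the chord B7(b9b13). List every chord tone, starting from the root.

B, D#, F#, A, C, G

Root B, quality dominant seventh flat nine flat thirteen:
root → B
3rd (major 3rd) → D#
5th (perfect 5th) → F#
7th (minor 7th) → A
9th (minor 9th) → C
13th (minor 13th) → G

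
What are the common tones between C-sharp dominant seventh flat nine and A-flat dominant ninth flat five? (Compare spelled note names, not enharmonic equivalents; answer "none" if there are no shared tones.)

C-sharp dominant seventh flat nine = C#, E#, G#, B, D.
A-flat dominant ninth flat five = Ab, C, Ebb, Gb, Bb.
Shared: none.

none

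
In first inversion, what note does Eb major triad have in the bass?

G

Eb major triad in root position is E♭–G–B♭.
First inversion places the third in the bass, which is G.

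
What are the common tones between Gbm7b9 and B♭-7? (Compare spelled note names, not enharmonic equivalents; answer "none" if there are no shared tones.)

Db

Gbm7b9: Gb Bbb Db Fb Abb
B♭-7: Bb Db F Ab
Common to both → Db.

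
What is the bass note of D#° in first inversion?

D#° in root position is D♯–F♯–A.
First inversion places the third in the bass, which is F♯.

F♯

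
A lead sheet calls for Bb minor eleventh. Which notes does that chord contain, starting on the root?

B-flat – D-flat – F – A-flat – C – E-flat

Bb minor eleventh is a minor eleventh built on B-flat.
root → B-flat
3rd (minor 3rd) → D-flat
5th (perfect 5th) → F
7th (minor 7th) → A-flat
9th (major 9th) → C
11th (perfect 11th) → E-flat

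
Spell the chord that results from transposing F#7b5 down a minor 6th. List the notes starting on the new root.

F# down a minor 6th → A#. New chord: A# dominant seventh flat five.
- root: A#
- major 3rd: C##
- diminished 5th: E
- minor 7th: G#

A#, C##, E, G#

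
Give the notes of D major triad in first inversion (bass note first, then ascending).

D major triad = D–F-sharp–A; first inversion → third (F-sharp) lowest.

F-sharp, A, D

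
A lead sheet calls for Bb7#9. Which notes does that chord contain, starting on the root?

Bb D F Ab C#

Bb7#9 is a dominant seventh sharp nine built on Bb.
Bb — root
D — major 3rd
F — perfect 5th
Ab — minor 7th
C# — augmented 9th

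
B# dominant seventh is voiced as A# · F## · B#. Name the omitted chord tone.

D##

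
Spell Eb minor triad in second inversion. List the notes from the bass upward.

Eb minor triad = E-flat–G-flat–B-flat; second inversion → fifth (B-flat) lowest.

B-flat, E-flat, G-flat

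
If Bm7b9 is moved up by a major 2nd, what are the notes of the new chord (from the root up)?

A major 2nd up from B is C♯, so the new chord is C♯ minor seventh flat nine.
root → C♯
3rd (minor 3rd) → E
5th (perfect 5th) → G♯
7th (minor 7th) → B
9th (minor 9th) → D

C♯, E, G♯, B, D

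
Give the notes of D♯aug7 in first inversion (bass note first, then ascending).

F𝄪 – A𝄪 – C♯ – D♯

D♯aug7 = D♯–F𝄪–A𝄪–C♯; first inversion → third (F𝄪) lowest.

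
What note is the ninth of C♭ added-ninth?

D♭

Root of C♭ added-ninth = C♭. The 9th is a major 9th: C♭ up a major 9th → D♭.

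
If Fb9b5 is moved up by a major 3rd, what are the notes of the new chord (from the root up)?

Transposed root: Fb → Ab (major 3rd up). So we spell Ab dominant ninth flat five:
Ab — root
C — major 3rd
Ebb — diminished 5th
Gb — minor 7th
Bb — major 9th

Ab C Ebb Gb Bb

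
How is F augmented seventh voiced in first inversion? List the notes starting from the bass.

A, C-sharp, E-flat, F

In root position, F augmented seventh is F–A–C-sharp–E-flat.
First inversion puts the third (A) in the bass.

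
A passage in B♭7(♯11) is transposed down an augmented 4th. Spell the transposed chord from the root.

Bb down an augmented 4th → Fb. New chord: Fb dominant seventh sharp eleven.
Fb — root
Ab — major 3rd
Cb — perfect 5th
Ebb — minor 7th
Bb — augmented 11th

Fb, Ab, Cb, Ebb, Bb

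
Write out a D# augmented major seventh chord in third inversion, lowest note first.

In root position, D# augmented major seventh is D#–F##–A##–C##.
Third inversion puts the seventh (C##) in the bass.

C##  D#  F##  A##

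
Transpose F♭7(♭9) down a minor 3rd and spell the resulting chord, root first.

Db  F  Ab  Cb  Ebb

Fb down a minor 3rd → Db. New chord: Db dominant seventh flat nine.
Db — root
F — major 3rd
Ab — perfect 5th
Cb — minor 7th
Ebb — minor 9th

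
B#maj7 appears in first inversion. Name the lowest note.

B#maj7 = B♯–D𝄪–F𝄪–A𝄪. First inversion → third in the bass = D𝄪.

D𝄪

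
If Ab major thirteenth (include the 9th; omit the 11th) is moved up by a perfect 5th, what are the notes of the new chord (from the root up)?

Eb – G – Bb – D – F – C

Ab up a perfect 5th → Eb. New chord: Eb major thirteenth.
root → Eb
3rd (major 3rd) → G
5th (perfect 5th) → Bb
7th (major 7th) → D
9th (major 9th) → F
13th (major 13th) → C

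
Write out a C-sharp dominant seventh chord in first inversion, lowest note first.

E#  G#  B  C#

In root position, C-sharp dominant seventh is C#–E#–G#–B.
First inversion puts the third (E#) in the bass.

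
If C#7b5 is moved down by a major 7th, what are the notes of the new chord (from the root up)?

D  F#  Ab  C

C# down a major 7th → D. New chord: D dominant seventh flat five.
Root: D
Major 3rd (3rd): F#
Diminished 5th (5th): Ab
Minor 7th (7th): C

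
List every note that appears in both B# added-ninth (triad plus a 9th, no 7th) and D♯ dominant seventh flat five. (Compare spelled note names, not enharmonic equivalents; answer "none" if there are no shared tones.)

B# added-ninth = B#, D##, F##, C##.
D♯ dominant seventh flat five = D#, F##, A, C#.
Shared: F##.

F##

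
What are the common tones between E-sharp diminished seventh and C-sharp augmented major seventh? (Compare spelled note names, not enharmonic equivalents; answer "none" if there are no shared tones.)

E-sharp

E-sharp diminished seventh: E-sharp G-sharp B D
C-sharp augmented major seventh: C-sharp E-sharp G-double-sharp B-sharp
Common to both → E-sharp.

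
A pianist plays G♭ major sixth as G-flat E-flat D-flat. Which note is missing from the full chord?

The full G♭ major sixth chord is G-flat, B-flat, D-flat, E-flat.
Comparing with the voicing, the major 3rd (3rd) — B-flat — is absent.

B-flat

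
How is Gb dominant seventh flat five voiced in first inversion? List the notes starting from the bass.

B-flat, D-double-flat, F-flat, G-flat

In root position, Gb dominant seventh flat five is G-flat–B-flat–D-double-flat–F-flat.
First inversion puts the third (B-flat) in the bass.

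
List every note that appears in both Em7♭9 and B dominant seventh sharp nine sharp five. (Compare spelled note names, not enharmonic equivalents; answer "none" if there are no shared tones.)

B

Em7♭9: E G B D F
B dominant seventh sharp nine sharp five: B D# F## A C##
Common to both → B.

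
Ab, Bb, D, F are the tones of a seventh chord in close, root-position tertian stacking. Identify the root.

Stacking in thirds gives Bb – D – F – Ab, so Bb is the root — Bb dominant seventh.

Bb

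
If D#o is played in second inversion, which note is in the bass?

D#o in root position is D#–F#–A.
Second inversion places the fifth in the bass, which is A.

A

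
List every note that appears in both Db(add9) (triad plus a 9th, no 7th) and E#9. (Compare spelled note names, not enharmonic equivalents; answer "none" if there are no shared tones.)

none

Db(add9) = Db, F, Ab, Eb.
E#9 = E#, G##, B#, D#, F##.
Shared: none.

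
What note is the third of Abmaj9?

Root of Abmaj9 = Ab. The 3rd is a major 3rd: Ab up a major 3rd → C.

C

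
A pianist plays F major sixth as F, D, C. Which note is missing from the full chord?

A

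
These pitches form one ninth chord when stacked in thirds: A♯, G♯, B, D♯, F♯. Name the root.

G♯

Arranged so that each adjacent pair is a third by letter name: G♯ – B – D♯ – F♯ – A♯.
The bottom of that stack, G♯, is the root (this is G♯ minor ninth).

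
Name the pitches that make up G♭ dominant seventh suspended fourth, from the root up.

G-flat – C-flat – D-flat – F-flat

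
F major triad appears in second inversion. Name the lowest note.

C

F major triad in root position is F–A–C.
Second inversion places the fifth in the bass, which is C.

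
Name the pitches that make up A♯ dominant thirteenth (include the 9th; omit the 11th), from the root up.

A#, C##, E#, G#, B#, F##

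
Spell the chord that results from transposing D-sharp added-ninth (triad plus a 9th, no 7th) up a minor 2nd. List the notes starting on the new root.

D# up a minor 2nd → E. New chord: E added-ninth.
- root: E
- major 3rd: G#
- perfect 5th: B
- major 9th: F#

E  G#  B  F#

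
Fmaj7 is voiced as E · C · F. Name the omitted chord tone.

The full Fmaj7 chord is F, A, C, E.
Comparing with the voicing, the major 3rd (3rd) — A — is absent.

A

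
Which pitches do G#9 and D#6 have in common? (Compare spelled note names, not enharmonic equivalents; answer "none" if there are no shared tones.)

B# D# A#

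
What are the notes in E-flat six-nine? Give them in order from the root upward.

E-flat six-nine is a six-nine built on E-flat.
E-flat — root
G — major 3rd
B-flat — perfect 5th
C — major 6th
F — major 9th

E-flat  G  B-flat  C  F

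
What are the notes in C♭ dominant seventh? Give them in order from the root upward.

C♭ dominant seventh: dominant seventh on C-flat.
- root: C-flat
- major 3rd: E-flat
- perfect 5th: G-flat
- minor 7th: B-double-flat

C-flat  E-flat  G-flat  B-double-flat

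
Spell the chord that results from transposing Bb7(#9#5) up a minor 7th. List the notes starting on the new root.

Ab, C, E, Gb, B

A minor 7th up from Bb is Ab, so the new chord is Ab dominant seventh sharp nine sharp five.
- root: Ab
- major 3rd: C
- augmented 5th: E
- minor 7th: Gb
- augmented 9th: B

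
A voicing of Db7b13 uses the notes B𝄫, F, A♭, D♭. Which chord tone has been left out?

C♭

Db7b13 = D♭, F, A♭, C♭, B𝄫. The voicing lacks the 7th (minor 7th), C♭.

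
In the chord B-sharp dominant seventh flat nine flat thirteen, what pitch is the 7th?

B-sharp dominant seventh flat nine flat thirteen is built on B-sharp; its 7th is a minor 7th above the root.
A seventh above B uses the letter A, and the minor 7th above B-sharp is A-sharp.

A-sharp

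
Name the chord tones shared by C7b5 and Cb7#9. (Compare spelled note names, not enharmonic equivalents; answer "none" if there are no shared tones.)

C7b5: C E G♭ B♭
Cb7#9: C♭ E♭ G♭ B𝄫 D
Common to both → G♭.

G♭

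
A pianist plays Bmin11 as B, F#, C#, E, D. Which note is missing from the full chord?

Bmin11 = B, D, F#, A, C#, E. The voicing lacks the 7th (minor 7th), A.

A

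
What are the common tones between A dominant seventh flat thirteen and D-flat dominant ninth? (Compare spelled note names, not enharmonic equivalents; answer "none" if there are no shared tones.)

A dominant seventh flat thirteen: A C-sharp E G F
D-flat dominant ninth: D-flat F A-flat C-flat E-flat
Common to both → F.

F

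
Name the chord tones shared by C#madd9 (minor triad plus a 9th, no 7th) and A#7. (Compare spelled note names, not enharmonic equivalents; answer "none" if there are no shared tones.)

G#

C#madd9: C# E G# D#
A#7: A# C## E# G#
Common to both → G#.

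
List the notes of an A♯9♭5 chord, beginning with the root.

Root A#, quality dominant ninth flat five:
- root: A#
- major 3rd: C##
- diminished 5th: E
- minor 7th: G#
- major 9th: B#

A#, C##, E, G#, B#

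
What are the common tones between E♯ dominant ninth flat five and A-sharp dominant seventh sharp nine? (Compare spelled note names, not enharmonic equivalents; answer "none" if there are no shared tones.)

E♯ dominant ninth flat five: E-sharp G-double-sharp B D-sharp F-double-sharp
A-sharp dominant seventh sharp nine: A-sharp C-double-sharp E-sharp G-sharp B-double-sharp
Common to both → E-sharp.

E-sharp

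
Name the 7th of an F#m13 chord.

E

F#m13 is built on F#; its 7th is a minor 7th above the root.
A seventh above F uses the letter E, and the minor 7th above F# is E.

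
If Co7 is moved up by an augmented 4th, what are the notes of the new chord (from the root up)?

F#, A, C, Eb

C up an augmented 4th → F#. New chord: F# diminished seventh.
root → F#
3rd (minor 3rd) → A
5th (diminished 5th) → C
7th (diminished 7th) → Eb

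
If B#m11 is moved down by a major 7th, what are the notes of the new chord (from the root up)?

C# E G# B D# F#

A major 7th down from B# is C#, so the new chord is C# minor eleventh.
C# — root
E — minor 3rd
G# — perfect 5th
B — minor 7th
D# — major 9th
F# — perfect 11th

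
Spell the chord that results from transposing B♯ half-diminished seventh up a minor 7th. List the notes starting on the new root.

A-sharp  C-sharp  E  G-sharp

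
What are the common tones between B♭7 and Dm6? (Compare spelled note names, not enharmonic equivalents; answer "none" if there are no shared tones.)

D, F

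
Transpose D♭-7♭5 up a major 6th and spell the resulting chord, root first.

Transposed root: Db → Bb (major 6th up). So we spell Bb half-diminished seventh:
- root: Bb
- minor 3rd: Db
- diminished 5th: Fb
- minor 7th: Ab

Bb  Db  Fb  Ab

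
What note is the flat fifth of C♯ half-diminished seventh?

C♯ half-diminished seventh is built on C-sharp; its 5th is a diminished 5th above the root.
A fifth above C uses the letter G, and the diminished 5th above C-sharp is G.

G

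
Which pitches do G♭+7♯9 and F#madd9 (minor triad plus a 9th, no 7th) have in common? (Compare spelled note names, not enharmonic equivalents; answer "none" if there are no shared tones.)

A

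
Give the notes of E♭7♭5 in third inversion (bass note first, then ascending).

In root position, E♭7♭5 is Eb–G–Bbb–Db.
Third inversion puts the seventh (Db) in the bass.

Db  Eb  G  Bbb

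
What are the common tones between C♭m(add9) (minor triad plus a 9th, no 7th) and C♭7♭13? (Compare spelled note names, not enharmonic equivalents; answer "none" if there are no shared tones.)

C♭m(add9) = Cb, Ebb, Gb, Db.
C♭7♭13 = Cb, Eb, Gb, Bbb, Abb.
Shared: Cb, Gb.

Cb, Gb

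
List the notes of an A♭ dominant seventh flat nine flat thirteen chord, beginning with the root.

Root A♭, quality dominant seventh flat nine flat thirteen:
Root: A♭
Major 3rd (3rd): C
Perfect 5th (5th): E♭
Minor 7th (7th): G♭
Minor 9th (9th): B𝄫
Minor 13th (13th): F♭

A♭  C  E♭  G♭  B𝄫  F♭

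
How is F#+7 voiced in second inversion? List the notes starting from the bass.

C## – E – F# – A#

In root position, F#+7 is F#–A#–C##–E.
Second inversion puts the fifth (C##) in the bass.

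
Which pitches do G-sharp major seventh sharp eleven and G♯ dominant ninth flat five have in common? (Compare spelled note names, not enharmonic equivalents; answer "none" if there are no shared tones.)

G-sharp, B-sharp

G-sharp major seventh sharp eleven: G-sharp B-sharp D-sharp F-double-sharp C-double-sharp
G♯ dominant ninth flat five: G-sharp B-sharp D F-sharp A-sharp
Common to both → G-sharp, B-sharp.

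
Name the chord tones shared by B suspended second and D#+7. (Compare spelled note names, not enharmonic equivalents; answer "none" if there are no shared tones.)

B suspended second = B, C♯, F♯.
D#+7 = D♯, F𝄪, A𝄪, C♯.
Shared: C♯.

C♯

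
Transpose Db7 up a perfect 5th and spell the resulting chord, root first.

Db up a perfect 5th → Ab. New chord: Ab dominant seventh.
- root: Ab
- major 3rd: C
- perfect 5th: Eb
- minor 7th: Gb

Ab C Eb Gb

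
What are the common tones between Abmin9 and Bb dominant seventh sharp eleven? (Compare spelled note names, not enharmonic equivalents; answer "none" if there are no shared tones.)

Abmin9: Ab Cb Eb Gb Bb
Bb dominant seventh sharp eleven: Bb D F Ab E
Common to both → Ab, Bb.

Ab Bb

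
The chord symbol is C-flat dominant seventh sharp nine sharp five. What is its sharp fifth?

Root of C-flat dominant seventh sharp nine sharp five = C-flat. The 5th is an augmented 5th: C-flat up an augmented 5th → G.

G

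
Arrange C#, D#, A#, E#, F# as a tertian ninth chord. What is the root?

Arranged so that each adjacent pair is a third by letter name: D# – F# – A# – C# – E#.
The bottom of that stack, D#, is the root (this is D# minor ninth).

D#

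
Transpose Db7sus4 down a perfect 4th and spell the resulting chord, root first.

Ab – Db – Eb – Gb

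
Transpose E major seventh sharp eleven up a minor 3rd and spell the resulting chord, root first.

A minor 3rd up from E is G, so the new chord is G major seventh sharp eleven.
- root: G
- major 3rd: B
- perfect 5th: D
- major 7th: F#
- augmented 11th: C#

G, B, D, F#, C#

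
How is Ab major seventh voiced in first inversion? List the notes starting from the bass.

C – Eb – G – Ab

Ab major seventh = Ab–C–Eb–G; first inversion → third (C) lowest.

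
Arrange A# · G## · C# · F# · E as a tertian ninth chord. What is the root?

Stacking in thirds gives F# – A# – C# – E – G##, so F# is the root — F# dominant seventh sharp nine.

F#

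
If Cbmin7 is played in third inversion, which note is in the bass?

Cbmin7 in root position is Cb–Ebb–Gb–Bbb.
Third inversion places the seventh in the bass, which is Bbb.

Bbb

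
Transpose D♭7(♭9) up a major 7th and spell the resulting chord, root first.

C E G Bb Db

A major 7th up from Db is C, so the new chord is C dominant seventh flat nine.
C — root
E — major 3rd
G — perfect 5th
Bb — minor 7th
Db — minor 9th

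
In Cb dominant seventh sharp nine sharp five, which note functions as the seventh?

Bbb

Cb dominant seventh sharp nine sharp five is built on Cb; its 7th is a minor 7th above the root.
A seventh above C uses the letter B, and the minor 7th above Cb is Bbb.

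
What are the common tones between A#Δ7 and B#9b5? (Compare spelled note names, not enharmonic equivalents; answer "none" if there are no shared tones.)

A#, C##

A#Δ7: A# C## E# G##
B#9b5: B# D## F# A# C##
Common to both → A#, C##.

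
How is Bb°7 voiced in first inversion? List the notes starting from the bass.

Db, Fb, Abb, Bb

In root position, Bb°7 is Bb–Db–Fb–Abb.
First inversion puts the third (Db) in the bass.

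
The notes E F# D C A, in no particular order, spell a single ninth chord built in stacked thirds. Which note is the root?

Arranged so that each adjacent pair is a third by letter name: D – F# – A – C – E.
The bottom of that stack, D, is the root (this is D dominant ninth).

D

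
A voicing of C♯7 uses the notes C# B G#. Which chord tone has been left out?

C♯7 = C#, E#, G#, B. The voicing lacks the 3rd (major 3rd), E#.

E#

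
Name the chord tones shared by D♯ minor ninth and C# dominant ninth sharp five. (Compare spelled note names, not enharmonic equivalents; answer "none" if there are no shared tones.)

D-sharp, C-sharp, E-sharp

D♯ minor ninth: D-sharp F-sharp A-sharp C-sharp E-sharp
C# dominant ninth sharp five: C-sharp E-sharp G-double-sharp B D-sharp
Common to both → D-sharp, C-sharp, E-sharp.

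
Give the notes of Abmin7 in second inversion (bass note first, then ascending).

Abmin7 = Ab–Cb–Eb–Gb; second inversion → fifth (Eb) lowest.

Eb – Gb – Ab – Cb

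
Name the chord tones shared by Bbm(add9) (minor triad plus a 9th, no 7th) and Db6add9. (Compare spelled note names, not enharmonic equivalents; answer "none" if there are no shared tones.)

Bb, Db, F

Bbm(add9) = Bb, Db, F, C.
Db6add9 = Db, F, Ab, Bb, Eb.
Shared: Bb, Db, F.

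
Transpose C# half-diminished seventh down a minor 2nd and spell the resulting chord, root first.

B-sharp D-sharp F-sharp A-sharp

C-sharp down a minor 2nd → B-sharp. New chord: B-sharp half-diminished seventh.
- root: B-sharp
- minor 3rd: D-sharp
- diminished 5th: F-sharp
- minor 7th: A-sharp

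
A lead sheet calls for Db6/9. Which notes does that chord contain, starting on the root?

D♭ – F – A♭ – B♭ – E♭

Db6/9: six-nine on D♭.
D♭ — root
F — major 3rd
A♭ — perfect 5th
B♭ — major 6th
E♭ — major 9th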